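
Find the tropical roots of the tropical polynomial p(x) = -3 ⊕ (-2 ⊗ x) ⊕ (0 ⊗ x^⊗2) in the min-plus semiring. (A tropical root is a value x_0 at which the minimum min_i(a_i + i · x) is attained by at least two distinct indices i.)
Roots: {-2, -1}

Each tropical root is a break point of the lower envelope of the lines y = a_i + i · x (there are 3 lines, with slopes 0, 1, ..., 2). Only the lines that attain the minimum somewhere contribute to roots; other lines are dominated. Here the surviving (envelope) indices are i = 2, i = 1, i = 0.
Intersections between consecutive envelope lines give the roots: for adjacent envelope indices i < j the intersection is x = (a_i − a_j) / (j − i). Reading off the sorted break points: {-2, -1}.
Verification: at each break x_0, at least two indices attain the minimum of min_i(a_i + i · x_0).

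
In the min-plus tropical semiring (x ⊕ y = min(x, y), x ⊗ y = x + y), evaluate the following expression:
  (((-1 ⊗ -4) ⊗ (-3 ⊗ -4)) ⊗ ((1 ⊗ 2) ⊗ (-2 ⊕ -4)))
(((-1 ⊗ -4) ⊗ (-3 ⊗ -4)) ⊗ ((1 ⊗ 2) ⊗ (-2 ⊕ -4))) = -13

Expand innermost to outermost. Recall ⊕ takes the minimum of its arguments and ⊗ takes their sum. Working out the expression (((-1 ⊗ -4) ⊗ (-3 ⊗ -4)) ⊗ ((1 ⊗ 2) ⊗ (-2 ⊕ -4))) gives -13.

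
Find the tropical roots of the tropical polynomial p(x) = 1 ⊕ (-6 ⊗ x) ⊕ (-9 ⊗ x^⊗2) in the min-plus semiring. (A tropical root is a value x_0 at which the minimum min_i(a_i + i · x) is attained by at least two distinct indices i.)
Roots: {3, 7}

Each tropical root is a break point of the lower envelope of the lines y = a_i + i · x (there are 3 lines, with slopes 0, 1, ..., 2). Only the lines that attain the minimum somewhere contribute to roots; other lines are dominated. Here the surviving (envelope) indices are i = 2, i = 1, i = 0.
Intersections between consecutive envelope lines give the roots: for adjacent envelope indices i < j the intersection is x = (a_i − a_j) / (j − i). Reading off the sorted break points: {3, 7}.
Verification: at each break x_0, at least two indices attain the minimum of min_i(a_i + i · x_0).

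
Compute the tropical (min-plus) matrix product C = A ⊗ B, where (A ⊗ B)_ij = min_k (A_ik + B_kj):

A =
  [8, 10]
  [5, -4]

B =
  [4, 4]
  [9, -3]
A ⊗ B =
  [12, 7]
  [5, -7]

Apply the min-plus product entry-by-entry:
  C[0][0] = min over k of (A[0][0] + B[0][0] = 8 + 4 = 12, A[0][1] + B[1][0] = 10 + 9 = 19) = 12 (attained at k = 0)
  C[0][1] = min over k of (A[0][0] + B[0][1] = 8 + 4 = 12, A[0][1] + B[1][1] = 10 + -3 = 7) = 7 (attained at k = 1)
  C[1][0] = min over k of (A[1][0] + B[0][0] = 5 + 4 = 9, A[1][1] + B[1][0] = -4 + 9 = 5) = 5 (attained at k = 1)
  C[1][1] = min over k of (A[1][0] + B[0][1] = 5 + 4 = 9, A[1][1] + B[1][1] = -4 + -3 = -7) = -7 (attained at k = 1)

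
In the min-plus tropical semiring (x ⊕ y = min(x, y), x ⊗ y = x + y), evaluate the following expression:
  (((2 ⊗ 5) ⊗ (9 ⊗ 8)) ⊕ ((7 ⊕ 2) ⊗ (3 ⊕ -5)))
(((2 ⊗ 5) ⊗ (9 ⊗ 8)) ⊕ ((7 ⊕ 2) ⊗ (3 ⊕ -5))) = -3

Expand innermost to outermost. Recall ⊕ takes the minimum of its arguments and ⊗ takes their sum. Working out the expression (((2 ⊗ 5) ⊗ (9 ⊗ 8)) ⊕ ((7 ⊕ 2) ⊗ (3 ⊕ -5))) gives -3.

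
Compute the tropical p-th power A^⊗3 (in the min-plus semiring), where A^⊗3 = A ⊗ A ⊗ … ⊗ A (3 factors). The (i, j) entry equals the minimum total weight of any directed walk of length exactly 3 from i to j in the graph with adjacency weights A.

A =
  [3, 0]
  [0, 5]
A^⊗3 =
  [3, 0]
  [0, 3]

Each entry (A^⊗3)_ij equals the minimum over all length-3 walks i = v_0 → v_1 → … → v_3 = j of Σ_t A[v_t][v_{t+1}]. For example, for (i, j) = (0, 1) we minimise over 4 possible intermediate vertex sequences; the minimum is 0, attained along the walk 0 → 1 → 0 → 1.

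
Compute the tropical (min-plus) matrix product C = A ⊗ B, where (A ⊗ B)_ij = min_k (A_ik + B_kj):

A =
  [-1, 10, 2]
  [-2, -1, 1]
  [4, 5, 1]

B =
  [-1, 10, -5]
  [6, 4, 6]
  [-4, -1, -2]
A ⊗ B =
  [-2, 1, -6]
  [-3, 0, -7]
  [-3, 0, -1]

Apply the min-plus product entry-by-entry:
  C[0][0] = min over k of (A[0][0] + B[0][0] = -1 + -1 = -2, A[0][1] + B[1][0] = 10 + 6 = 16, A[0][2] + B[2][0] = 2 + -4 = -2) = -2 (attained at k = 0)
  C[0][1] = min over k of (A[0][0] + B[0][1] = -1 + 10 = 9, A[0][1] + B[1][1] = 10 + 4 = 14, A[0][2] + B[2][1] = 2 + -1 = 1) = 1 (attained at k = 2)
  C[0][2] = min over k of (A[0][0] + B[0][2] = -1 + -5 = -6, A[0][1] + B[1][2] = 10 + 6 = 16, A[0][2] + B[2][2] = 2 + -2 = 0) = -6 (attained at k = 0)
  C[1][0] = min over k of (A[1][0] + B[0][0] = -2 + -1 = -3, A[1][1] + B[1][0] = -1 + 6 = 5, A[1][2] + B[2][0] = 1 + -4 = -3) = -3 (attained at k = 0)
  C[1][1] = min over k of (A[1][0] + B[0][1] = -2 + 10 = 8, A[1][1] + B[1][1] = -1 + 4 = 3, A[1][2] + B[2][1] = 1 + -1 = 0) = 0 (attained at k = 2)
  C[1][2] = min over k of (A[1][0] + B[0][2] = -2 + -5 = -7, A[1][1] + B[1][2] = -1 + 6 = 5, A[1][2] + B[2][2] = 1 + -2 = -1) = -7 (attained at k = 0)
  C[2][0] = min over k of (A[2][0] + B[0][0] = 4 + -1 = 3, A[2][1] + B[1][0] = 5 + 6 = 11, A[2][2] + B[2][0] = 1 + -4 = -3) = -3 (attained at k = 2)
  C[2][1] = min over k of (A[2][0] + B[0][1] = 4 + 10 = 14, A[2][1] + B[1][1] = 5 + 4 = 9, A[2][2] + B[2][1] = 1 + -1 = 0) = 0 (attained at k = 2)
  C[2][2] = min over k of (A[2][0] + B[0][2] = 4 + -5 = -1, A[2][1] + B[1][2] = 5 + 6 = 11, A[2][2] + B[2][2] = 1 + -2 = -1) = -1 (attained at k = 0)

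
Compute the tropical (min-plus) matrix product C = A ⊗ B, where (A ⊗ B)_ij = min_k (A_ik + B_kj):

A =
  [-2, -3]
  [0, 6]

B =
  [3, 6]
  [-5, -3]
A ⊗ B =
  [-8, -6]
  [1, 3]

Apply the min-plus product entry-by-entry:
  C[0][0] = min over k of (A[0][0] + B[0][0] = -2 + 3 = 1, A[0][1] + B[1][0] = -3 + -5 = -8) = -8 (attained at k = 1)
  C[0][1] = min over k of (A[0][0] + B[0][1] = -2 + 6 = 4, A[0][1] + B[1][1] = -3 + -3 = -6) = -6 (attained at k = 1)
  C[1][0] = min over k of (A[1][0] + B[0][0] = 0 + 3 = 3, A[1][1] + B[1][0] = 6 + -5 = 1) = 1 (attained at k = 1)
  C[1][1] = min over k of (A[1][0] + B[0][1] = 0 + 6 = 6, A[1][1] + B[1][1] = 6 + -3 = 3) = 3 (attained at k = 1)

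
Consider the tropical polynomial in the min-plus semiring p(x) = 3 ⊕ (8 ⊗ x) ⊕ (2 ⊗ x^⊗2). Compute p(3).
p(3) = 3

A tropical monomial a ⊗ x^⊗i evaluates to a + i · x. Evaluating each term at x = 3:
  Term 0 contributes 3 + 0 · 3 = 3
  Term 1 contributes 8 + 1 · 3 = 11
  Term 2 contributes 2 + 2 · 3 = 8
p(3) = ⊕ of these = min[3, 11, 8] = 3.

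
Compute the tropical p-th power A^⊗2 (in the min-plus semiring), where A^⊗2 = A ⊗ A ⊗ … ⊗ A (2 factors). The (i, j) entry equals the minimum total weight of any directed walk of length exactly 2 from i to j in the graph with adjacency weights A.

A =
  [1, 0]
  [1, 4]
A^⊗2 =
  [1, 1]
  [2, 1]

Each entry (A^⊗2)_ij equals the minimum over all length-2 walks i = v_0 → v_1 → … → v_2 = j of Σ_t A[v_t][v_{t+1}]. For example, for (i, j) = (0, 1) we minimise over 2 possible intermediate vertex sequences; the minimum is 1, attained along the walk 0 → 0 → 1.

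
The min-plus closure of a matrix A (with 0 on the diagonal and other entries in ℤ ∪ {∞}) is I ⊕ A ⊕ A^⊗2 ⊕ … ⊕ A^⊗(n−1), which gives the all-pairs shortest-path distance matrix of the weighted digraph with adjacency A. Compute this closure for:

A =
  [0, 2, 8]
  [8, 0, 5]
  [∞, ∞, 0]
Closure =
  [0, 2, 7]
  [8, 0, 5]
  [∞, ∞, 0]

This is the Floyd-Warshall all-pairs shortest-path computation. For each intermediate vertex k = 0, 1, …, 2, update dist[i][j] ← min(dist[i][j], dist[i][k] + dist[k][j]). The final matrix gives, for each (i, j), the minimum total weight of any directed path from i to j (possibly empty when i = j).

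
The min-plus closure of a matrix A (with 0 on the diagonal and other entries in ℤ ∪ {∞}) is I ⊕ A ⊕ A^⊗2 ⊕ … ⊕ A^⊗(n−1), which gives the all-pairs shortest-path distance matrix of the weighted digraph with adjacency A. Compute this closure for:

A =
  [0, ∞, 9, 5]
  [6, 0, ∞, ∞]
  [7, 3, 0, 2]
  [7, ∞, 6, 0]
Closure =
  [0, 12, 9, 5]
  [6, 0, 15, 11]
  [7, 3, 0, 2]
  [7, 9, 6, 0]

This is the Floyd-Warshall all-pairs shortest-path computation. For each intermediate vertex k = 0, 1, …, 3, update dist[i][j] ← min(dist[i][j], dist[i][k] + dist[k][j]). The final matrix gives, for each (i, j), the minimum total weight of any directed path from i to j (possibly empty when i = j).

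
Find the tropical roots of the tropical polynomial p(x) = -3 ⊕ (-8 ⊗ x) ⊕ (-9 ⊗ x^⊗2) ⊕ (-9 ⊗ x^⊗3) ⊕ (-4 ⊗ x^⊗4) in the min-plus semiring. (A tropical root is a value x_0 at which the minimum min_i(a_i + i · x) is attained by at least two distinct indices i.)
Roots: {-5, 0, 1, 5}

Each tropical root is a break point of the lower envelope of the lines y = a_i + i · x (there are 5 lines, with slopes 0, 1, ..., 4). Only the lines that attain the minimum somewhere contribute to roots; other lines are dominated. Here the surviving (envelope) indices are i = 4, i = 3, i = 2, i = 1, i = 0.
Intersections between consecutive envelope lines give the roots: for adjacent envelope indices i < j the intersection is x = (a_i − a_j) / (j − i). Reading off the sorted break points: {-5, 0, 1, 5}.
Verification: at each break x_0, at least two indices attain the minimum of min_i(a_i + i · x_0).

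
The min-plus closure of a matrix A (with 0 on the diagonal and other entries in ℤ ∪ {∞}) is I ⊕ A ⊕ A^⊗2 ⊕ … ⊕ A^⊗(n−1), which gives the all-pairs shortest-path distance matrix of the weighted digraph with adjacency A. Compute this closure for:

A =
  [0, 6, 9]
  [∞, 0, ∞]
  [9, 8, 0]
Closure =
  [0, 6, 9]
  [∞, 0, ∞]
  [9, 8, 0]

This is the Floyd-Warshall all-pairs shortest-path computation. For each intermediate vertex k = 0, 1, …, 2, update dist[i][j] ← min(dist[i][j], dist[i][k] + dist[k][j]). The final matrix gives, for each (i, j), the minimum total weight of any directed path from i to j (possibly empty when i = j).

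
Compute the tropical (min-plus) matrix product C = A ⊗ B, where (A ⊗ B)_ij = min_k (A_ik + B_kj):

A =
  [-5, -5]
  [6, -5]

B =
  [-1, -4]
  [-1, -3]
A ⊗ B =
  [-6, -9]
  [-6, -8]

Apply the min-plus product entry-by-entry:
  C[0][0] = min over k of (A[0][0] + B[0][0] = -5 + -1 = -6, A[0][1] + B[1][0] = -5 + -1 = -6) = -6 (attained at k = 0)
  C[0][1] = min over k of (A[0][0] + B[0][1] = -5 + -4 = -9, A[0][1] + B[1][1] = -5 + -3 = -8) = -9 (attained at k = 0)
  C[1][0] = min over k of (A[1][0] + B[0][0] = 6 + -1 = 5, A[1][1] + B[1][0] = -5 + -1 = -6) = -6 (attained at k = 1)
  C[1][1] = min over k of (A[1][0] + B[0][1] = 6 + -4 = 2, A[1][1] + B[1][1] = -5 + -3 = -8) = -8 (attained at k = 1)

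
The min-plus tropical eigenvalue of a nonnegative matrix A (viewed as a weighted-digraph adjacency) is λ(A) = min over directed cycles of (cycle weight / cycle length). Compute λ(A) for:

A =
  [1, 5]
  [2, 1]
λ(A) = 1

Enumerate directed cycles and compute their means (weight / length). Sample:
  cycle 0 → 0: weight = 1, length = 1, mean = 1/1 ≈ 1.000
  cycle 1 → 1: weight = 1, length = 1, mean = 1/1 ≈ 1.000
  cycle 0 → 1 → 0: weight = 7, length = 2, mean = 7/2 ≈ 3.500
  cycle 1 → 0 → 1: weight = 7, length = 2, mean = 7/2 ≈ 3.500
Minimum mean = 1.000, attained e.g. along the cycle 0 → 0 with weight 1 and length 1. So λ(A) = 1/1 = 1.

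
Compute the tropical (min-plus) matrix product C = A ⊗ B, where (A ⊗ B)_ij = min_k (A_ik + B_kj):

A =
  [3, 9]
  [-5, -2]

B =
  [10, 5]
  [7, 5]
A ⊗ B =
  [13, 8]
  [5, 0]

Apply the min-plus product entry-by-entry:
  C[0][0] = min over k of (A[0][0] + B[0][0] = 3 + 10 = 13, A[0][1] + B[1][0] = 9 + 7 = 16) = 13 (attained at k = 0)
  C[0][1] = min over k of (A[0][0] + B[0][1] = 3 + 5 = 8, A[0][1] + B[1][1] = 9 + 5 = 14) = 8 (attained at k = 0)
  C[1][0] = min over k of (A[1][0] + B[0][0] = -5 + 10 = 5, A[1][1] + B[1][0] = -2 + 7 = 5) = 5 (attained at k = 0)
  C[1][1] = min over k of (A[1][0] + B[0][1] = -5 + 5 = 0, A[1][1] + B[1][1] = -2 + 5 = 3) = 0 (attained at k = 0)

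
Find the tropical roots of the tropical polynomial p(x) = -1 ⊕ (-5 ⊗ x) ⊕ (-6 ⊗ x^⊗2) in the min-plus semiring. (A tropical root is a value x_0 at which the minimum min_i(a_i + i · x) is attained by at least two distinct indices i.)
Roots: {1, 4}

Each tropical root is a break point of the lower envelope of the lines y = a_i + i · x (there are 3 lines, with slopes 0, 1, ..., 2). Only the lines that attain the minimum somewhere contribute to roots; other lines are dominated. Here the surviving (envelope) indices are i = 2, i = 1, i = 0.
Intersections between consecutive envelope lines give the roots: for adjacent envelope indices i < j the intersection is x = (a_i − a_j) / (j − i). Reading off the sorted break points: {1, 4}.
Verification: at each break x_0, at least two indices attain the minimum of min_i(a_i + i · x_0).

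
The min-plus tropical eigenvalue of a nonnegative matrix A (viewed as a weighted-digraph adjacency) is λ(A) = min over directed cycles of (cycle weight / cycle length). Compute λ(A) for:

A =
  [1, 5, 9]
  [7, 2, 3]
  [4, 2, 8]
λ(A) = 1

Enumerate directed cycles and compute their means (weight / length). Sample:
  cycle 0 → 0: weight = 1, length = 1, mean = 1/1 ≈ 1.000
  cycle 1 → 1: weight = 2, length = 1, mean = 2/1 ≈ 2.000
  cycle 2 → 2: weight = 8, length = 1, mean = 8/1 ≈ 8.000
  cycle 0 → 1 → 0: weight = 12, length = 2, mean = 12/2 ≈ 6.000
  cycle 0 → 2 → 0: weight = 13, length = 2, mean = 13/2 ≈ 6.500
  cycle 1 → 0 → 1: weight = 12, length = 2, mean = 12/2 ≈ 6.000
Minimum mean = 1.000, attained e.g. along the cycle 0 → 0 with weight 1 and length 1. So λ(A) = 1/1 = 1.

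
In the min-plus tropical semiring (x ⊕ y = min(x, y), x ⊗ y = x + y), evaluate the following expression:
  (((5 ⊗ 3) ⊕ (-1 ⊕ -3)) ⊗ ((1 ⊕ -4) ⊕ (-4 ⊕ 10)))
(((5 ⊗ 3) ⊕ (-1 ⊕ -3)) ⊗ ((1 ⊕ -4) ⊕ (-4 ⊕ 10))) = -7

Expand innermost to outermost. Recall ⊕ takes the minimum of its arguments and ⊗ takes their sum. Working out the expression (((5 ⊗ 3) ⊕ (-1 ⊕ -3)) ⊗ ((1 ⊕ -4) ⊕ (-4 ⊕ 10))) gives -7.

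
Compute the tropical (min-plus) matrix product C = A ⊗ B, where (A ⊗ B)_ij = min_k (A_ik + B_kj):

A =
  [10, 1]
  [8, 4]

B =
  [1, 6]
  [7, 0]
A ⊗ B =
  [8, 1]
  [9, 4]

Apply the min-plus product entry-by-entry:
  C[0][0] = min over k of (A[0][0] + B[0][0] = 10 + 1 = 11, A[0][1] + B[1][0] = 1 + 7 = 8) = 8 (attained at k = 1)
  C[0][1] = min over k of (A[0][0] + B[0][1] = 10 + 6 = 16, A[0][1] + B[1][1] = 1 + 0 = 1) = 1 (attained at k = 1)
  C[1][0] = min over k of (A[1][0] + B[0][0] = 8 + 1 = 9, A[1][1] + B[1][0] = 4 + 7 = 11) = 9 (attained at k = 0)
  C[1][1] = min over k of (A[1][0] + B[0][1] = 8 + 6 = 14, A[1][1] + B[1][1] = 4 + 0 = 4) = 4 (attained at k = 1)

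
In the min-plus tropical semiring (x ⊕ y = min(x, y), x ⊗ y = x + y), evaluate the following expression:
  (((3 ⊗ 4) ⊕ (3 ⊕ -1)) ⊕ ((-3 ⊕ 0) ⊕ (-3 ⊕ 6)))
(((3 ⊗ 4) ⊕ (3 ⊕ -1)) ⊕ ((-3 ⊕ 0) ⊕ (-3 ⊕ 6))) = -3

Expand innermost to outermost. Recall ⊕ takes the minimum of its arguments and ⊗ takes their sum. Working out the expression (((3 ⊗ 4) ⊕ (3 ⊕ -1)) ⊕ ((-3 ⊕ 0) ⊕ (-3 ⊕ 6))) gives -3.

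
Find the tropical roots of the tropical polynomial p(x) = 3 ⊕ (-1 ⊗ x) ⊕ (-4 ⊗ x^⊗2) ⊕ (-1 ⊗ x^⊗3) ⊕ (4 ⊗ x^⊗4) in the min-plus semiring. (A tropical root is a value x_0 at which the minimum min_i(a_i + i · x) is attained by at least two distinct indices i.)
Roots: {-5, -3, 3, 4}

Each tropical root is a break point of the lower envelope of the lines y = a_i + i · x (there are 5 lines, with slopes 0, 1, ..., 4). Only the lines that attain the minimum somewhere contribute to roots; other lines are dominated. Here the surviving (envelope) indices are i = 4, i = 3, i = 2, i = 1, i = 0.
Intersections between consecutive envelope lines give the roots: for adjacent envelope indices i < j the intersection is x = (a_i − a_j) / (j − i). Reading off the sorted break points: {-5, -3, 3, 4}.
Verification: at each break x_0, at least two indices attain the minimum of min_i(a_i + i · x_0).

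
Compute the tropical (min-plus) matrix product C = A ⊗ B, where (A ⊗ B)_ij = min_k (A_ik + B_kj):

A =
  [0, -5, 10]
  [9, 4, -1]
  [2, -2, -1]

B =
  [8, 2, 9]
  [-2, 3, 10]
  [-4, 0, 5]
A ⊗ B =
  [-7, -2, 5]
  [-5, -1, 4]
  [-5, -1, 4]

Apply the min-plus product entry-by-entry:
  C[0][0] = min over k of (A[0][0] + B[0][0] = 0 + 8 = 8, A[0][1] + B[1][0] = -5 + -2 = -7, A[0][2] + B[2][0] = 10 + -4 = 6) = -7 (attained at k = 1)
  C[0][1] = min over k of (A[0][0] + B[0][1] = 0 + 2 = 2, A[0][1] + B[1][1] = -5 + 3 = -2, A[0][2] + B[2][1] = 10 + 0 = 10) = -2 (attained at k = 1)
  C[0][2] = min over k of (A[0][0] + B[0][2] = 0 + 9 = 9, A[0][1] + B[1][2] = -5 + 10 = 5, A[0][2] + B[2][2] = 10 + 5 = 15) = 5 (attained at k = 1)
  C[1][0] = min over k of (A[1][0] + B[0][0] = 9 + 8 = 17, A[1][1] + B[1][0] = 4 + -2 = 2, A[1][2] + B[2][0] = -1 + -4 = -5) = -5 (attained at k = 2)
  C[1][1] = min over k of (A[1][0] + B[0][1] = 9 + 2 = 11, A[1][1] + B[1][1] = 4 + 3 = 7, A[1][2] + B[2][1] = -1 + 0 = -1) = -1 (attained at k = 2)
  C[1][2] = min over k of (A[1][0] + B[0][2] = 9 + 9 = 18, A[1][1] + B[1][2] = 4 + 10 = 14, A[1][2] + B[2][2] = -1 + 5 = 4) = 4 (attained at k = 2)
  C[2][0] = min over k of (A[2][0] + B[0][0] = 2 + 8 = 10, A[2][1] + B[1][0] = -2 + -2 = -4, A[2][2] + B[2][0] = -1 + -4 = -5) = -5 (attained at k = 2)
  C[2][1] = min over k of (A[2][0] + B[0][1] = 2 + 2 = 4, A[2][1] + B[1][1] = -2 + 3 = 1, A[2][2] + B[2][1] = -1 + 0 = -1) = -1 (attained at k = 2)
  C[2][2] = min over k of (A[2][0] + B[0][2] = 2 + 9 = 11, A[2][1] + B[1][2] = -2 + 10 = 8, A[2][2] + B[2][2] = -1 + 5 = 4) = 4 (attained at k = 2)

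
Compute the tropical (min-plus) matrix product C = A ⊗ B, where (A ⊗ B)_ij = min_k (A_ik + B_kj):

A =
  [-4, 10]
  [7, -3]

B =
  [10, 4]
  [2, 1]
A ⊗ B =
  [6, 0]
  [-1, -2]

Apply the min-plus product entry-by-entry:
  C[0][0] = min over k of (A[0][0] + B[0][0] = -4 + 10 = 6, A[0][1] + B[1][0] = 10 + 2 = 12) = 6 (attained at k = 0)
  C[0][1] = min over k of (A[0][0] + B[0][1] = -4 + 4 = 0, A[0][1] + B[1][1] = 10 + 1 = 11) = 0 (attained at k = 0)
  C[1][0] = min over k of (A[1][0] + B[0][0] = 7 + 10 = 17, A[1][1] + B[1][0] = -3 + 2 = -1) = -1 (attained at k = 1)
  C[1][1] = min over k of (A[1][0] + B[0][1] = 7 + 4 = 11, A[1][1] + B[1][1] = -3 + 1 = -2) = -2 (attained at k = 1)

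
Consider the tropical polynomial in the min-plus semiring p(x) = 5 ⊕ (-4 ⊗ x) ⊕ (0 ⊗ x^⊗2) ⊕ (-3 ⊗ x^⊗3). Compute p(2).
p(2) = -2

A tropical monomial a ⊗ x^⊗i evaluates to a + i · x. Evaluating each term at x = 2:
  Term 0 contributes 5 + 0 · 2 = 5
  Term 1 contributes -4 + 1 · 2 = -2
  Term 2 contributes 0 + 2 · 2 = 4
  Term 3 contributes -3 + 3 · 2 = 3
p(2) = ⊕ of these = min[5, -2, 4, 3] = -2.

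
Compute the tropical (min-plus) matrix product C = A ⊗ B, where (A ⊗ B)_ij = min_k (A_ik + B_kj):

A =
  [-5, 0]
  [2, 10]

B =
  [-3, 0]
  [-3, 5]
A ⊗ B =
  [-8, -5]
  [-1, 2]

Apply the min-plus product entry-by-entry:
  C[0][0] = min over k of (A[0][0] + B[0][0] = -5 + -3 = -8, A[0][1] + B[1][0] = 0 + -3 = -3) = -8 (attained at k = 0)
  C[0][1] = min over k of (A[0][0] + B[0][1] = -5 + 0 = -5, A[0][1] + B[1][1] = 0 + 5 = 5) = -5 (attained at k = 0)
  C[1][0] = min over k of (A[1][0] + B[0][0] = 2 + -3 = -1, A[1][1] + B[1][0] = 10 + -3 = 7) = -1 (attained at k = 0)
  C[1][1] = min over k of (A[1][0] + B[0][1] = 2 + 0 = 2, A[1][1] + B[1][1] = 10 + 5 = 15) = 2 (attained at k = 0)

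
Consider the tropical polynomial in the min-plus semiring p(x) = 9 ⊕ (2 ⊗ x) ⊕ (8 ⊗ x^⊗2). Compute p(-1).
p(-1) = 1

A tropical monomial a ⊗ x^⊗i evaluates to a + i · x. Evaluating each term at x = -1:
  Term 0 contributes 9 + 0 · -1 = 9
  Term 1 contributes 2 + 1 · -1 = 1
  Term 2 contributes 8 + 2 · -1 = 6
p(-1) = ⊕ of these = min[9, 1, 6] = 1.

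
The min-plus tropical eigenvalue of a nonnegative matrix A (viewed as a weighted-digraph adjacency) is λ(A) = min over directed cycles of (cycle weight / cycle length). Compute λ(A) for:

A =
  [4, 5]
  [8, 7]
λ(A) = 4

Enumerate directed cycles and compute their means (weight / length). Sample:
  cycle 0 → 0: weight = 4, length = 1, mean = 4/1 ≈ 4.000
  cycle 1 → 1: weight = 7, length = 1, mean = 7/1 ≈ 7.000
  cycle 0 → 1 → 0: weight = 13, length = 2, mean = 13/2 ≈ 6.500
  cycle 1 → 0 → 1: weight = 13, length = 2, mean = 13/2 ≈ 6.500
Minimum mean = 4.000, attained e.g. along the cycle 0 → 0 with weight 4 and length 1. So λ(A) = 4/1 = 4.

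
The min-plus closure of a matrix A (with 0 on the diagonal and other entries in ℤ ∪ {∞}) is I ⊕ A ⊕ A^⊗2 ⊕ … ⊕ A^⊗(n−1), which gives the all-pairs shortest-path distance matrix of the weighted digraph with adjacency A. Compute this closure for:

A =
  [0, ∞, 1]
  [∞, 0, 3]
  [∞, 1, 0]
Closure =
  [0, 2, 1]
  [∞, 0, 3]
  [∞, 1, 0]

This is the Floyd-Warshall all-pairs shortest-path computation. For each intermediate vertex k = 0, 1, …, 2, update dist[i][j] ← min(dist[i][j], dist[i][k] + dist[k][j]). The final matrix gives, for each (i, j), the minimum total weight of any directed path from i to j (possibly empty when i = j).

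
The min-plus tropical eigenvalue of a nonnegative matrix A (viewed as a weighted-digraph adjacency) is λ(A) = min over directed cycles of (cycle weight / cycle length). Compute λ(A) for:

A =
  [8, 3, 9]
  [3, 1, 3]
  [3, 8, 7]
λ(A) = 1

Enumerate directed cycles and compute their means (weight / length). Sample:
  cycle 0 → 0: weight = 8, length = 1, mean = 8/1 ≈ 8.000
  cycle 1 → 1: weight = 1, length = 1, mean = 1/1 ≈ 1.000
  cycle 2 → 2: weight = 7, length = 1, mean = 7/1 ≈ 7.000
  cycle 0 → 1 → 0: weight = 6, length = 2, mean = 6/2 ≈ 3.000
  cycle 0 → 2 → 0: weight = 12, length = 2, mean = 12/2 ≈ 6.000
  cycle 1 → 0 → 1: weight = 6, length = 2, mean = 6/2 ≈ 3.000
Minimum mean = 1.000, attained e.g. along the cycle 1 → 1 with weight 1 and length 1. So λ(A) = 1/1 = 1.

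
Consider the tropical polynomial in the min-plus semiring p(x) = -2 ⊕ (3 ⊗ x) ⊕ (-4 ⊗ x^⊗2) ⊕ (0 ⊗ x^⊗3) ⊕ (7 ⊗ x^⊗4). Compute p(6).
p(6) = -2

A tropical monomial a ⊗ x^⊗i evaluates to a + i · x. Evaluating each term at x = 6:
  Term 0 contributes -2 + 0 · 6 = -2
  Term 1 contributes 3 + 1 · 6 = 9
  Term 2 contributes -4 + 2 · 6 = 8
  Term 3 contributes 0 + 3 · 6 = 18
  Term 4 contributes 7 + 4 · 6 = 31
p(6) = ⊕ of these = min[-2, 9, 8, 18, 31] = -2.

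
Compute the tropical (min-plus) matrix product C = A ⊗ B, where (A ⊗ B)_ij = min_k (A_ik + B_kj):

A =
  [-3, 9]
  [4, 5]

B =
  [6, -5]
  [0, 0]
A ⊗ B =
  [3, -8]
  [5, -1]

Apply the min-plus product entry-by-entry:
  C[0][0] = min over k of (A[0][0] + B[0][0] = -3 + 6 = 3, A[0][1] + B[1][0] = 9 + 0 = 9) = 3 (attained at k = 0)
  C[0][1] = min over k of (A[0][0] + B[0][1] = -3 + -5 = -8, A[0][1] + B[1][1] = 9 + 0 = 9) = -8 (attained at k = 0)
  C[1][0] = min over k of (A[1][0] + B[0][0] = 4 + 6 = 10, A[1][1] + B[1][0] = 5 + 0 = 5) = 5 (attained at k = 1)
  C[1][1] = min over k of (A[1][0] + B[0][1] = 4 + -5 = -1, A[1][1] + B[1][1] = 5 + 0 = 5) = -1 (attained at k = 0)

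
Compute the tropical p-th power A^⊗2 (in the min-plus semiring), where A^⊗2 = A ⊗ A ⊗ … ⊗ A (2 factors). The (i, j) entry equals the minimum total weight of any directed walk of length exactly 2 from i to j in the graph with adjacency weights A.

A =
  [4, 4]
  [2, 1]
A^⊗2 =
  [6, 5]
  [3, 2]

Each entry (A^⊗2)_ij equals the minimum over all length-2 walks i = v_0 → v_1 → … → v_2 = j of Σ_t A[v_t][v_{t+1}]. For example, for (i, j) = (0, 1) we minimise over 2 possible intermediate vertex sequences; the minimum is 5, attained along the walk 0 → 1 → 1.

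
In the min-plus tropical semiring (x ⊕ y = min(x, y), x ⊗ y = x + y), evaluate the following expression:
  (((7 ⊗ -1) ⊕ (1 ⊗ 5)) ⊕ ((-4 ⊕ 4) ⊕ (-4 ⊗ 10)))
(((7 ⊗ -1) ⊕ (1 ⊗ 5)) ⊕ ((-4 ⊕ 4) ⊕ (-4 ⊗ 10))) = -4

Expand innermost to outermost. Recall ⊕ takes the minimum of its arguments and ⊗ takes their sum. Working out the expression (((7 ⊗ -1) ⊕ (1 ⊗ 5)) ⊕ ((-4 ⊕ 4) ⊕ (-4 ⊗ 10))) gives -4.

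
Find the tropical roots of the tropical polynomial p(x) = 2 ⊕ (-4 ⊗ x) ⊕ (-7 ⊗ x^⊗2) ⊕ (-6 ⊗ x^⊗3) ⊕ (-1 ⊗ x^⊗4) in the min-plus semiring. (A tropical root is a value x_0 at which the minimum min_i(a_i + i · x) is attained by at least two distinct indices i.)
Roots: {-5, -1, 3, 6}

Each tropical root is a break point of the lower envelope of the lines y = a_i + i · x (there are 5 lines, with slopes 0, 1, ..., 4). Only the lines that attain the minimum somewhere contribute to roots; other lines are dominated. Here the surviving (envelope) indices are i = 4, i = 3, i = 2, i = 1, i = 0.
Intersections between consecutive envelope lines give the roots: for adjacent envelope indices i < j the intersection is x = (a_i − a_j) / (j − i). Reading off the sorted break points: {-5, -1, 3, 6}.
Verification: at each break x_0, at least two indices attain the minimum of min_i(a_i + i · x_0).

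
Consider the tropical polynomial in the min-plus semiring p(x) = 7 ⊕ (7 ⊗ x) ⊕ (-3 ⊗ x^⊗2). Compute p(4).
p(4) = 5

A tropical monomial a ⊗ x^⊗i evaluates to a + i · x. Evaluating each term at x = 4:
  Term 0 contributes 7 + 0 · 4 = 7
  Term 1 contributes 7 + 1 · 4 = 11
  Term 2 contributes -3 + 2 · 4 = 5
p(4) = ⊕ of these = min[7, 11, 5] = 5.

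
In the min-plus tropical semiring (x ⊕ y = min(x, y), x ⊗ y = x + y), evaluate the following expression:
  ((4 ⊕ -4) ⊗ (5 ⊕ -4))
((4 ⊕ -4) ⊗ (5 ⊕ -4)) = -8

Expand innermost to outermost. Recall ⊕ takes the minimum of its arguments and ⊗ takes their sum. Working out the expression ((4 ⊕ -4) ⊗ (5 ⊕ -4)) gives -8.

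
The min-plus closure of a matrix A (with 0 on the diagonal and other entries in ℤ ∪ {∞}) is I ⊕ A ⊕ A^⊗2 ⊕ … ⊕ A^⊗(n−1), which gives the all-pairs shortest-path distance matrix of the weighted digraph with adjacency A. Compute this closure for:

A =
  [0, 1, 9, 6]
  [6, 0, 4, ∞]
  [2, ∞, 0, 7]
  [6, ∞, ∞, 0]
Closure =
  [0, 1, 5, 6]
  [6, 0, 4, 11]
  [2, 3, 0, 7]
  [6, 7, 11, 0]

This is the Floyd-Warshall all-pairs shortest-path computation. For each intermediate vertex k = 0, 1, …, 3, update dist[i][j] ← min(dist[i][j], dist[i][k] + dist[k][j]). The final matrix gives, for each (i, j), the minimum total weight of any directed path from i to j (possibly empty when i = j).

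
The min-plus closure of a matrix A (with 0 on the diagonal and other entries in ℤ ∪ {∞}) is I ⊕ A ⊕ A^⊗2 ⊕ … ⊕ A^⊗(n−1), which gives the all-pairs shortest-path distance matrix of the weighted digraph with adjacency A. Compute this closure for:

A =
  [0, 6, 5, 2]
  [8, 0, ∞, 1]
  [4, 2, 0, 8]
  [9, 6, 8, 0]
Closure =
  [0, 6, 5, 2]
  [8, 0, 9, 1]
  [4, 2, 0, 3]
  [9, 6, 8, 0]

This is the Floyd-Warshall all-pairs shortest-path computation. For each intermediate vertex k = 0, 1, …, 3, update dist[i][j] ← min(dist[i][j], dist[i][k] + dist[k][j]). The final matrix gives, for each (i, j), the minimum total weight of any directed path from i to j (possibly empty when i = j).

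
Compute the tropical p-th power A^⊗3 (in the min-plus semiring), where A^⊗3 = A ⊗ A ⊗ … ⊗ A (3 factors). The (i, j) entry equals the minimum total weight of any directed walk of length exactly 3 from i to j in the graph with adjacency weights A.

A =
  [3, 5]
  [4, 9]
A^⊗3 =
  [9, 11]
  [10, 12]

Each entry (A^⊗3)_ij equals the minimum over all length-3 walks i = v_0 → v_1 → … → v_3 = j of Σ_t A[v_t][v_{t+1}]. For example, for (i, j) = (0, 1) we minimise over 4 possible intermediate vertex sequences; the minimum is 11, attained along the walk 0 → 0 → 0 → 1.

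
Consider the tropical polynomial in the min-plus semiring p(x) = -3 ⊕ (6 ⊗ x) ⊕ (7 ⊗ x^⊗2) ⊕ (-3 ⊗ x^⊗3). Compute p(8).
p(8) = -3

A tropical monomial a ⊗ x^⊗i evaluates to a + i · x. Evaluating each term at x = 8:
  Term 0 contributes -3 + 0 · 8 = -3
  Term 1 contributes 6 + 1 · 8 = 14
  Term 2 contributes 7 + 2 · 8 = 23
  Term 3 contributes -3 + 3 · 8 = 21
p(8) = ⊕ of these = min[-3, 14, 23, 21] = -3.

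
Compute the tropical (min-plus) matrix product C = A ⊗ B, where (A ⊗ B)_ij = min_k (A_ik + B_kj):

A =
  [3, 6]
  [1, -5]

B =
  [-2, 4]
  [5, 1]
A ⊗ B =
  [1, 7]
  [-1, -4]

Apply the min-plus product entry-by-entry:
  C[0][0] = min over k of (A[0][0] + B[0][0] = 3 + -2 = 1, A[0][1] + B[1][0] = 6 + 5 = 11) = 1 (attained at k = 0)
  C[0][1] = min over k of (A[0][0] + B[0][1] = 3 + 4 = 7, A[0][1] + B[1][1] = 6 + 1 = 7) = 7 (attained at k = 0)
  C[1][0] = min over k of (A[1][0] + B[0][0] = 1 + -2 = -1, A[1][1] + B[1][0] = -5 + 5 = 0) = -1 (attained at k = 0)
  C[1][1] = min over k of (A[1][0] + B[0][1] = 1 + 4 = 5, A[1][1] + B[1][1] = -5 + 1 = -4) = -4 (attained at k = 1)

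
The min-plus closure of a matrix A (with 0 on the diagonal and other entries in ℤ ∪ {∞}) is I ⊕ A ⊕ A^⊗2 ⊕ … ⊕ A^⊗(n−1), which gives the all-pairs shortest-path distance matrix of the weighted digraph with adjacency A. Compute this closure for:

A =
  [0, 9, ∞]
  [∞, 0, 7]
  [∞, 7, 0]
Closure =
  [0, 9, 16]
  [∞, 0, 7]
  [∞, 7, 0]

This is the Floyd-Warshall all-pairs shortest-path computation. For each intermediate vertex k = 0, 1, …, 2, update dist[i][j] ← min(dist[i][j], dist[i][k] + dist[k][j]). The final matrix gives, for each (i, j), the minimum total weight of any directed path from i to j (possibly empty when i = j).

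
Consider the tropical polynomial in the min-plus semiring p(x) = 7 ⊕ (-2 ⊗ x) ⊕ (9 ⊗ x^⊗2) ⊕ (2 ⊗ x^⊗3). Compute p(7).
p(7) = 5

A tropical monomial a ⊗ x^⊗i evaluates to a + i · x. Evaluating each term at x = 7:
  Term 0 contributes 7 + 0 · 7 = 7
  Term 1 contributes -2 + 1 · 7 = 5
  Term 2 contributes 9 + 2 · 7 = 23
  Term 3 contributes 2 + 3 · 7 = 23
p(7) = ⊕ of these = min[7, 5, 23, 23] = 5.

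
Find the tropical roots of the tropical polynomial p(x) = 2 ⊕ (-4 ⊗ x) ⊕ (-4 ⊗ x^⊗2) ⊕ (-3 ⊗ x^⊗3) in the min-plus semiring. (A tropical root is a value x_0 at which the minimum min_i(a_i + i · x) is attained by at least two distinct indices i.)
Roots: {-1, 0, 6}

Each tropical root is a break point of the lower envelope of the lines y = a_i + i · x (there are 4 lines, with slopes 0, 1, ..., 3). Only the lines that attain the minimum somewhere contribute to roots; other lines are dominated. Here the surviving (envelope) indices are i = 3, i = 2, i = 1, i = 0.
Intersections between consecutive envelope lines give the roots: for adjacent envelope indices i < j the intersection is x = (a_i − a_j) / (j − i). Reading off the sorted break points: {-1, 0, 6}.
Verification: at each break x_0, at least two indices attain the minimum of min_i(a_i + i · x_0).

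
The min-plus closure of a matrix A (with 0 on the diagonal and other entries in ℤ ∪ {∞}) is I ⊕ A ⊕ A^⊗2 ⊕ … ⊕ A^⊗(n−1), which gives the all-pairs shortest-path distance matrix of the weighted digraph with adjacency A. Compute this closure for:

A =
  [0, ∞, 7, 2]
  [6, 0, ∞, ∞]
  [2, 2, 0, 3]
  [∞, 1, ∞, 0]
Closure =
  [0, 3, 7, 2]
  [6, 0, 13, 8]
  [2, 2, 0, 3]
  [7, 1, 14, 0]

This is the Floyd-Warshall all-pairs shortest-path computation. For each intermediate vertex k = 0, 1, …, 3, update dist[i][j] ← min(dist[i][j], dist[i][k] + dist[k][j]). The final matrix gives, for each (i, j), the minimum total weight of any directed path from i to j (possibly empty when i = j).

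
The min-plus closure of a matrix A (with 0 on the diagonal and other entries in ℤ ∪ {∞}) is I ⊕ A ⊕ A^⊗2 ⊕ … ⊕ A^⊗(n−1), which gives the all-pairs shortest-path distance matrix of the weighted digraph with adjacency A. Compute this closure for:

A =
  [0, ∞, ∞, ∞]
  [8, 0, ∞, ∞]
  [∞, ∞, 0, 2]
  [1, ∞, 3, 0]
Closure =
  [0, ∞, ∞, ∞]
  [8, 0, ∞, ∞]
  [3, ∞, 0, 2]
  [1, ∞, 3, 0]

This is the Floyd-Warshall all-pairs shortest-path computation. For each intermediate vertex k = 0, 1, …, 3, update dist[i][j] ← min(dist[i][j], dist[i][k] + dist[k][j]). The final matrix gives, for each (i, j), the minimum total weight of any directed path from i to j (possibly empty when i = j).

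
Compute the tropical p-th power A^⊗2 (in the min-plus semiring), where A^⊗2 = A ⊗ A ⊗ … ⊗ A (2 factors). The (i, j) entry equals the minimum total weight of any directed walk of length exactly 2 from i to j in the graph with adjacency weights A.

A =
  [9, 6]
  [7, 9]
A^⊗2 =
  [13, 15]
  [16, 13]

Each entry (A^⊗2)_ij equals the minimum over all length-2 walks i = v_0 → v_1 → … → v_2 = j of Σ_t A[v_t][v_{t+1}]. For example, for (i, j) = (0, 1) we minimise over 2 possible intermediate vertex sequences; the minimum is 15, attained along the walk 0 → 0 → 1.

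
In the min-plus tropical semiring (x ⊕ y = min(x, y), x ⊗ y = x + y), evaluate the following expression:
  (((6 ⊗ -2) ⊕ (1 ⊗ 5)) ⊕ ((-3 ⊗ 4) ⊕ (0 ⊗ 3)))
(((6 ⊗ -2) ⊕ (1 ⊗ 5)) ⊕ ((-3 ⊗ 4) ⊕ (0 ⊗ 3))) = 1

Expand innermost to outermost. Recall ⊕ takes the minimum of its arguments and ⊗ takes their sum. Working out the expression (((6 ⊗ -2) ⊕ (1 ⊗ 5)) ⊕ ((-3 ⊗ 4) ⊕ (0 ⊗ 3))) gives 1.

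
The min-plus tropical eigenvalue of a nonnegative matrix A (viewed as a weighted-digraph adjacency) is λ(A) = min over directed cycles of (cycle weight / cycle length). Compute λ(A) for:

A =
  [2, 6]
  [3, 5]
λ(A) = 2

Enumerate directed cycles and compute their means (weight / length). Sample:
  cycle 0 → 0: weight = 2, length = 1, mean = 2/1 ≈ 2.000
  cycle 1 → 1: weight = 5, length = 1, mean = 5/1 ≈ 5.000
  cycle 0 → 1 → 0: weight = 9, length = 2, mean = 9/2 ≈ 4.500
  cycle 1 → 0 → 1: weight = 9, length = 2, mean = 9/2 ≈ 4.500
Minimum mean = 2.000, attained e.g. along the cycle 0 → 0 with weight 2 and length 1. So λ(A) = 2/1 = 2.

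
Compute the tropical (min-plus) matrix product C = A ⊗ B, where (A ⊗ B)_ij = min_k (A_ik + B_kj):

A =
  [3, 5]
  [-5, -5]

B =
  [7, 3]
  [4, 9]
A ⊗ B =
  [9, 6]
  [-1, -2]

Apply the min-plus product entry-by-entry:
  C[0][0] = min over k of (A[0][0] + B[0][0] = 3 + 7 = 10, A[0][1] + B[1][0] = 5 + 4 = 9) = 9 (attained at k = 1)
  C[0][1] = min over k of (A[0][0] + B[0][1] = 3 + 3 = 6, A[0][1] + B[1][1] = 5 + 9 = 14) = 6 (attained at k = 0)
  C[1][0] = min over k of (A[1][0] + B[0][0] = -5 + 7 = 2, A[1][1] + B[1][0] = -5 + 4 = -1) = -1 (attained at k = 1)
  C[1][1] = min over k of (A[1][0] + B[0][1] = -5 + 3 = -2, A[1][1] + B[1][1] = -5 + 9 = 4) = -2 (attained at k = 0)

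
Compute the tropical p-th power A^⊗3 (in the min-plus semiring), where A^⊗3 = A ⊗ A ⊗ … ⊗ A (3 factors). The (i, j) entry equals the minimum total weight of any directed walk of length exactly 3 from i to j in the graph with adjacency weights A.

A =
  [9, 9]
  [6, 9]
A^⊗3 =
  [24, 24]
  [21, 24]

Each entry (A^⊗3)_ij equals the minimum over all length-3 walks i = v_0 → v_1 → … → v_3 = j of Σ_t A[v_t][v_{t+1}]. For example, for (i, j) = (0, 1) we minimise over 4 possible intermediate vertex sequences; the minimum is 24, attained along the walk 0 → 1 → 0 → 1.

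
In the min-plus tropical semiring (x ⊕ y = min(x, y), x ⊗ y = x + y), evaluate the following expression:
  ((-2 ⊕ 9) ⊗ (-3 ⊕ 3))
((-2 ⊕ 9) ⊗ (-3 ⊕ 3)) = -5

Expand innermost to outermost. Recall ⊕ takes the minimum of its arguments and ⊗ takes their sum. Working out the expression ((-2 ⊕ 9) ⊗ (-3 ⊕ 3)) gives -5.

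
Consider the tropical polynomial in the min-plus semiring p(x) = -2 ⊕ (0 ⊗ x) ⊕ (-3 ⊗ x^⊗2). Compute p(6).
p(6) = -2

A tropical monomial a ⊗ x^⊗i evaluates to a + i · x. Evaluating each term at x = 6:
  Term 0 contributes -2 + 0 · 6 = -2
  Term 1 contributes 0 + 1 · 6 = 6
  Term 2 contributes -3 + 2 · 6 = 9
p(6) = ⊕ of these = min[-2, 6, 9] = -2.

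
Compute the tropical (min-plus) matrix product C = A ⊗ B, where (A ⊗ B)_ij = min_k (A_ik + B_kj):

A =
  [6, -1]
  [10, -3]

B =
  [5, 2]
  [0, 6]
A ⊗ B =
  [-1, 5]
  [-3, 3]

Apply the min-plus product entry-by-entry:
  C[0][0] = min over k of (A[0][0] + B[0][0] = 6 + 5 = 11, A[0][1] + B[1][0] = -1 + 0 = -1) = -1 (attained at k = 1)
  C[0][1] = min over k of (A[0][0] + B[0][1] = 6 + 2 = 8, A[0][1] + B[1][1] = -1 + 6 = 5) = 5 (attained at k = 1)
  C[1][0] = min over k of (A[1][0] + B[0][0] = 10 + 5 = 15, A[1][1] + B[1][0] = -3 + 0 = -3) = -3 (attained at k = 1)
  C[1][1] = min over k of (A[1][0] + B[0][1] = 10 + 2 = 12, A[1][1] + B[1][1] = -3 + 6 = 3) = 3 (attained at k = 1)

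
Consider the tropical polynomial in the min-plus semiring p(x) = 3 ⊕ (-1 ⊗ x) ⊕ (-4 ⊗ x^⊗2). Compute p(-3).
p(-3) = -10

A tropical monomial a ⊗ x^⊗i evaluates to a + i · x. Evaluating each term at x = -3:
  Term 0 contributes 3 + 0 · -3 = 3
  Term 1 contributes -1 + 1 · -3 = -4
  Term 2 contributes -4 + 2 · -3 = -10
p(-3) = ⊕ of these = min[3, -4, -10] = -10.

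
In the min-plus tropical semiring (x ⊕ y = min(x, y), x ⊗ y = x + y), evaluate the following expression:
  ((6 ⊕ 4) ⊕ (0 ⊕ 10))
((6 ⊕ 4) ⊕ (0 ⊕ 10)) = 0

Expand innermost to outermost. Recall ⊕ takes the minimum of its arguments and ⊗ takes their sum. Working out the expression ((6 ⊕ 4) ⊕ (0 ⊕ 10)) gives 0.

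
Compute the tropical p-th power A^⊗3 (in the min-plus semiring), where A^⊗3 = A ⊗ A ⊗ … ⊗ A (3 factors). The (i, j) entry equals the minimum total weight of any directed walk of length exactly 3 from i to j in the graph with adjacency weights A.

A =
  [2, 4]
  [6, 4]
A^⊗3 =
  [6, 8]
  [10, 12]

Each entry (A^⊗3)_ij equals the minimum over all length-3 walks i = v_0 → v_1 → … → v_3 = j of Σ_t A[v_t][v_{t+1}]. For example, for (i, j) = (0, 1) we minimise over 4 possible intermediate vertex sequences; the minimum is 8, attained along the walk 0 → 0 → 0 → 1.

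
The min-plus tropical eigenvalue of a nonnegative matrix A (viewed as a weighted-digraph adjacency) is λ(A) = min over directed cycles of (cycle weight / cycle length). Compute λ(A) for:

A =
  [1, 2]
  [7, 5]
λ(A) = 1

Enumerate directed cycles and compute their means (weight / length). Sample:
  cycle 0 → 0: weight = 1, length = 1, mean = 1/1 ≈ 1.000
  cycle 1 → 1: weight = 5, length = 1, mean = 5/1 ≈ 5.000
  cycle 0 → 1 → 0: weight = 9, length = 2, mean = 9/2 ≈ 4.500
  cycle 1 → 0 → 1: weight = 9, length = 2, mean = 9/2 ≈ 4.500
Minimum mean = 1.000, attained e.g. along the cycle 0 → 0 with weight 1 and length 1. So λ(A) = 1/1 = 1.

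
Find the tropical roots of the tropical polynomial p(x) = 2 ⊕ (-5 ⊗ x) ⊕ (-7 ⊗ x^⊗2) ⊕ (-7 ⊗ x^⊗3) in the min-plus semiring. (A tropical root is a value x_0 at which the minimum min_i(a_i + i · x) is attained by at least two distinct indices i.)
Roots: {0, 2, 7}

Each tropical root is a break point of the lower envelope of the lines y = a_i + i · x (there are 4 lines, with slopes 0, 1, ..., 3). Only the lines that attain the minimum somewhere contribute to roots; other lines are dominated. Here the surviving (envelope) indices are i = 3, i = 2, i = 1, i = 0.
Intersections between consecutive envelope lines give the roots: for adjacent envelope indices i < j the intersection is x = (a_i − a_j) / (j − i). Reading off the sorted break points: {0, 2, 7}.
Verification: at each break x_0, at least two indices attain the minimum of min_i(a_i + i · x_0).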